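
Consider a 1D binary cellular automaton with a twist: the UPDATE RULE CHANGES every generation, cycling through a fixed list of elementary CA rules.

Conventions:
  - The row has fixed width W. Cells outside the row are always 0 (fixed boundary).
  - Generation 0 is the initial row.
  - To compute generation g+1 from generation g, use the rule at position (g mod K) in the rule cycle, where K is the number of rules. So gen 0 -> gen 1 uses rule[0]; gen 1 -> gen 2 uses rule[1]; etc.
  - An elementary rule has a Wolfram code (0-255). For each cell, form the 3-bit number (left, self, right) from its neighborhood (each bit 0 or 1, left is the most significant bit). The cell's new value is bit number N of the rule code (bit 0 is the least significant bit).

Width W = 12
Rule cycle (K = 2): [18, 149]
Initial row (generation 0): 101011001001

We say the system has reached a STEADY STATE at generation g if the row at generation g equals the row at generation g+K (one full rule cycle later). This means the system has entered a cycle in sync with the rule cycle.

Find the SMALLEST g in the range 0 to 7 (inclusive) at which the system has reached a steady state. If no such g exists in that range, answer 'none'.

Answer: 5

Derivation:
Gen 0: 101011001001
Gen 1 (rule 18): 000000110110
Gen 2 (rule 149): 111110000001
Gen 3 (rule 18): 000001000010
Gen 4 (rule 149): 111101111011
Gen 5 (rule 18): 000000000000
Gen 6 (rule 149): 111111111111
Gen 7 (rule 18): 000000000000
Gen 8 (rule 149): 111111111111
Gen 9 (rule 18): 000000000000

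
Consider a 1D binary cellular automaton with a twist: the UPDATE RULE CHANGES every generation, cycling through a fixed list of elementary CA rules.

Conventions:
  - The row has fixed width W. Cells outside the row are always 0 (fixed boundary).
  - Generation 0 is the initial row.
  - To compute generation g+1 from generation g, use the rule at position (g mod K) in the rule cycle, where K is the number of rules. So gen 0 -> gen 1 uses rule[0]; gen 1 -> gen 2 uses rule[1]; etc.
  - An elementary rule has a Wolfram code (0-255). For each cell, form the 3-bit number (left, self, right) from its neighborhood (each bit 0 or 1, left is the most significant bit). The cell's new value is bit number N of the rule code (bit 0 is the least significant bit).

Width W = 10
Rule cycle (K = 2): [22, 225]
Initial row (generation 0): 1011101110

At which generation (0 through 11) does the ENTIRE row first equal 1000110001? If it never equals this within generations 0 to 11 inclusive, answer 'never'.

Gen 0: 1011101110
Gen 1 (rule 22): 1000000001
Gen 2 (rule 225): 0011111100
Gen 3 (rule 22): 0100000010
Gen 4 (rule 225): 0001111000
Gen 5 (rule 22): 0010000100
Gen 6 (rule 225): 1000110001
Gen 7 (rule 22): 1101001011
Gen 8 (rule 225): 0110000101
Gen 9 (rule 22): 1001001101
Gen 10 (rule 225): 0000000110
Gen 11 (rule 22): 0000001001

Answer: 6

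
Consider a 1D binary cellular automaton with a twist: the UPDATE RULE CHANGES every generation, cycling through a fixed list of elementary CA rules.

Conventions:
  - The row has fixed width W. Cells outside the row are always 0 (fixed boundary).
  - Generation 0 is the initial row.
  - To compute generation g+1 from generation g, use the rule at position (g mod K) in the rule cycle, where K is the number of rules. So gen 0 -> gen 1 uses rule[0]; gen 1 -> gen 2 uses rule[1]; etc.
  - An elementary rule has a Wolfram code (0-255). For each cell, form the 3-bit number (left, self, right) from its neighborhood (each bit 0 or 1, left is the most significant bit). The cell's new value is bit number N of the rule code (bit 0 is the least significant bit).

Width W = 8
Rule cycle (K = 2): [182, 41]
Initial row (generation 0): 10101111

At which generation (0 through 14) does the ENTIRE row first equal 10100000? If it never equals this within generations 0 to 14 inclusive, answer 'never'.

Answer: 4

Derivation:
Gen 0: 10101111
Gen 1 (rule 182): 11110110
Gen 2 (rule 41): 10001100
Gen 3 (rule 182): 11010010
Gen 4 (rule 41): 10100000
Gen 5 (rule 182): 11110000
Gen 6 (rule 41): 10000111
Gen 7 (rule 182): 11001010
Gen 8 (rule 41): 10000100
Gen 9 (rule 182): 11001110
Gen 10 (rule 41): 10001000
Gen 11 (rule 182): 11011100
Gen 12 (rule 41): 10110001
Gen 13 (rule 182): 11001011
Gen 14 (rule 41): 10000110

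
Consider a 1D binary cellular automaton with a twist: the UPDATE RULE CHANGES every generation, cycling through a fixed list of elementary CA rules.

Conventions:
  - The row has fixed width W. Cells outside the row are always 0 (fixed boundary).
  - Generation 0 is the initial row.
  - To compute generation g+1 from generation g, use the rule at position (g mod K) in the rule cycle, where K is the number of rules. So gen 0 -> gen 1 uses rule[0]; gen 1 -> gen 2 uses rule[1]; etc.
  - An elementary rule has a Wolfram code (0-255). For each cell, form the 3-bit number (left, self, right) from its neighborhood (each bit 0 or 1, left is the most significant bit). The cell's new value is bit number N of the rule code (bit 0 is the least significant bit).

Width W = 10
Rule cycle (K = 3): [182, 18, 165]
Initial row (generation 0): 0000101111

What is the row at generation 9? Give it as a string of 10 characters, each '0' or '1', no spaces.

Gen 0: 0000101111
Gen 1 (rule 182): 0001110110
Gen 2 (rule 18): 0010000001
Gen 3 (rule 165): 1010111101
Gen 4 (rule 182): 1111011011
Gen 5 (rule 18): 0000000000
Gen 6 (rule 165): 1111111111
Gen 7 (rule 182): 0111111110
Gen 8 (rule 18): 1000000001
Gen 9 (rule 165): 1011111101

Answer: 1011111101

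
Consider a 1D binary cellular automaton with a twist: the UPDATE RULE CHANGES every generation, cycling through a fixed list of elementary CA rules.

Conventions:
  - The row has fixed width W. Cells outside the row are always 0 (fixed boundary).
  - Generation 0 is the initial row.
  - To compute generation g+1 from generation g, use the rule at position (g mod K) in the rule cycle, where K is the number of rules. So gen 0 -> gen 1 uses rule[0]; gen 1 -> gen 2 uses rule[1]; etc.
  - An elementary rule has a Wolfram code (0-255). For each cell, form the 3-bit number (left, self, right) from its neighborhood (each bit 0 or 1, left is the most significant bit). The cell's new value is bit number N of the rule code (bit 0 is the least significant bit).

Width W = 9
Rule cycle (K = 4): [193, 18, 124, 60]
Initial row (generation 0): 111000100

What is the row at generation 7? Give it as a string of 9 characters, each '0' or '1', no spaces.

Gen 0: 111000100
Gen 1 (rule 193): 011010001
Gen 2 (rule 18): 100001010
Gen 3 (rule 124): 110001111
Gen 4 (rule 60): 101001000
Gen 5 (rule 193): 000000011
Gen 6 (rule 18): 000000100
Gen 7 (rule 124): 000000110

Answer: 000000110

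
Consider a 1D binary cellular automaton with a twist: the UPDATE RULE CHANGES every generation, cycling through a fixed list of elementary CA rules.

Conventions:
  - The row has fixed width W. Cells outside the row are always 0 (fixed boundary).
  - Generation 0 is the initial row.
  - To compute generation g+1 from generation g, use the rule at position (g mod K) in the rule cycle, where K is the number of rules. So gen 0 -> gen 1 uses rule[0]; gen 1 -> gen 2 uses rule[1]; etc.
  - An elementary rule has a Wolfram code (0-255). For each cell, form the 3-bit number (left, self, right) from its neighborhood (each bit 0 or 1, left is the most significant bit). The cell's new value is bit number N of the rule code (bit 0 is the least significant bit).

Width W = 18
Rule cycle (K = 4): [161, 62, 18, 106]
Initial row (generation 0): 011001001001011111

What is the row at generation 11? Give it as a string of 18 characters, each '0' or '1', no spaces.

Gen 0: 011001001001011111
Gen 1 (rule 161): 000000000000101110
Gen 2 (rule 62): 000000000001111001
Gen 3 (rule 18): 000000000010000110
Gen 4 (rule 106): 000000000100001110
Gen 5 (rule 161): 111111110001100100
Gen 6 (rule 62): 100000001011011110
Gen 7 (rule 18): 010000010000000001
Gen 8 (rule 106): 100000100000000010
Gen 9 (rule 161): 001110001111111000
Gen 10 (rule 62): 011001011000000100
Gen 11 (rule 18): 100110000100001010

Answer: 100110000100001010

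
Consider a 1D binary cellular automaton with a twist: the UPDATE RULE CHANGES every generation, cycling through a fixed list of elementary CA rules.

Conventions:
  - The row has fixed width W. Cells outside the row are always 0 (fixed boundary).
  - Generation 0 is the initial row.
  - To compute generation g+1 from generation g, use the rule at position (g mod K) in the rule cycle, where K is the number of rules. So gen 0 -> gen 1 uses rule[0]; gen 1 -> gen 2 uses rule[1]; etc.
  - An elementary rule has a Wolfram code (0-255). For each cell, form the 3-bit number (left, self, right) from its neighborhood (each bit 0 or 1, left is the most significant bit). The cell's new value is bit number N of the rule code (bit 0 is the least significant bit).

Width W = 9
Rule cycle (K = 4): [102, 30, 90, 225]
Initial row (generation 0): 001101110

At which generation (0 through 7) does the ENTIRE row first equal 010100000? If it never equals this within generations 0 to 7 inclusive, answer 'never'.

Gen 0: 001101110
Gen 1 (rule 102): 010110010
Gen 2 (rule 30): 110101111
Gen 3 (rule 90): 110001001
Gen 4 (rule 225): 010100000
Gen 5 (rule 102): 111100000
Gen 6 (rule 30): 100010000
Gen 7 (rule 90): 010101000

Answer: 4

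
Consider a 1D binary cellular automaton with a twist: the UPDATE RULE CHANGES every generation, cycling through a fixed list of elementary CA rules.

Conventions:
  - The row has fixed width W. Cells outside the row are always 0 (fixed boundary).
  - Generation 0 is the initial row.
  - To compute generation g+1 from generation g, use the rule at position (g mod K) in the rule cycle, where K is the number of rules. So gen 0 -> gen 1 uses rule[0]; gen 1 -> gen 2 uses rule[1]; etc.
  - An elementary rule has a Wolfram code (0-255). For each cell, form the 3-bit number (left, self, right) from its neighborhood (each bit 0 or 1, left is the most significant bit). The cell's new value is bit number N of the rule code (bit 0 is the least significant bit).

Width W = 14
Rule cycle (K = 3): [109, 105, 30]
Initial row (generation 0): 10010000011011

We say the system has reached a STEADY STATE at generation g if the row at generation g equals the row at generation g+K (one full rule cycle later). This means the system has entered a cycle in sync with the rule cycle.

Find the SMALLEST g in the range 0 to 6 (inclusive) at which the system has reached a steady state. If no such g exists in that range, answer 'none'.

Answer: none

Derivation:
Gen 0: 10010000011011
Gen 1 (rule 109): 10010111011111
Gen 2 (rule 105): 00001101110001
Gen 3 (rule 30): 00011001001011
Gen 4 (rule 109): 11011001001111
Gen 5 (rule 105): 11111000001001
Gen 6 (rule 30): 10000100011111
Gen 7 (rule 109): 10110101010001
Gen 8 (rule 105): 01111010100100
Gen 9 (rule 30): 11000010111110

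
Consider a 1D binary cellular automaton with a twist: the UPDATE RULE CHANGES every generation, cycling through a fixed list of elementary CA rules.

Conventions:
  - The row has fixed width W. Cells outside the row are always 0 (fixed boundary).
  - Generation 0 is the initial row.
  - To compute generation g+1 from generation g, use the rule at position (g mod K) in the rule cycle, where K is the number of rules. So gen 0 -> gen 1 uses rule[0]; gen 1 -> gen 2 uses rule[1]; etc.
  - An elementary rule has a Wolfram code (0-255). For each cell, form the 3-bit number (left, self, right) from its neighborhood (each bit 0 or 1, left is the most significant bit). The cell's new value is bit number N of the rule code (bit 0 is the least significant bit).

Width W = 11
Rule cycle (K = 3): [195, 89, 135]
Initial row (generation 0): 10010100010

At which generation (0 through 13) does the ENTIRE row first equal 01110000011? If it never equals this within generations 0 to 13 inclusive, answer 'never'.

Answer: 6

Derivation:
Gen 0: 10010100010
Gen 1 (rule 195): 00100001100
Gen 2 (rule 89): 10011101111
Gen 3 (rule 135): 10101000110
Gen 4 (rule 195): 00000011010
Gen 5 (rule 89): 11111011001
Gen 6 (rule 135): 01110000011
Gen 7 (rule 195): 10110111101
Gen 8 (rule 89): 00110100100
Gen 9 (rule 135): 11000101101
Gen 10 (rule 195): 01011000100
Gen 11 (rule 89): 00011110011
Gen 12 (rule 135): 11101100100
Gen 13 (rule 195): 01100101001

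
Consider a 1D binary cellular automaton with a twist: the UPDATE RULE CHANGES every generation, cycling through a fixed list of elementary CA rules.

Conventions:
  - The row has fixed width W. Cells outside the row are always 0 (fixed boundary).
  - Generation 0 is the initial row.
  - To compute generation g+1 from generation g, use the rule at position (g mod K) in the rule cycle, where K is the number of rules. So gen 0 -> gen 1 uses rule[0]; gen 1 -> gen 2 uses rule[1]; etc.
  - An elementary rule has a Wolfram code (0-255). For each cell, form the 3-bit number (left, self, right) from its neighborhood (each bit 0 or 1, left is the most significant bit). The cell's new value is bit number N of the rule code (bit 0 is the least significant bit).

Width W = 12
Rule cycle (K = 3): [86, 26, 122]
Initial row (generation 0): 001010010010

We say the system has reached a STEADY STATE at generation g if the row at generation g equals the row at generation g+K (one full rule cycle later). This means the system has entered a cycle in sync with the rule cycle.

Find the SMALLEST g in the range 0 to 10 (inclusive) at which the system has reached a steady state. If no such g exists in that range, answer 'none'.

Gen 0: 001010010010
Gen 1 (rule 86): 011011111111
Gen 2 (rule 26): 110010000000
Gen 3 (rule 122): 111101000000
Gen 4 (rule 86): 000101100000
Gen 5 (rule 26): 001001010000
Gen 6 (rule 122): 010110101000
Gen 7 (rule 86): 110010101100
Gen 8 (rule 26): 101100001010
Gen 9 (rule 122): 011110010101
Gen 10 (rule 86): 100011110101
Gen 11 (rule 26): 010110000000
Gen 12 (rule 122): 101111000000
Gen 13 (rule 86): 100001100000

Answer: none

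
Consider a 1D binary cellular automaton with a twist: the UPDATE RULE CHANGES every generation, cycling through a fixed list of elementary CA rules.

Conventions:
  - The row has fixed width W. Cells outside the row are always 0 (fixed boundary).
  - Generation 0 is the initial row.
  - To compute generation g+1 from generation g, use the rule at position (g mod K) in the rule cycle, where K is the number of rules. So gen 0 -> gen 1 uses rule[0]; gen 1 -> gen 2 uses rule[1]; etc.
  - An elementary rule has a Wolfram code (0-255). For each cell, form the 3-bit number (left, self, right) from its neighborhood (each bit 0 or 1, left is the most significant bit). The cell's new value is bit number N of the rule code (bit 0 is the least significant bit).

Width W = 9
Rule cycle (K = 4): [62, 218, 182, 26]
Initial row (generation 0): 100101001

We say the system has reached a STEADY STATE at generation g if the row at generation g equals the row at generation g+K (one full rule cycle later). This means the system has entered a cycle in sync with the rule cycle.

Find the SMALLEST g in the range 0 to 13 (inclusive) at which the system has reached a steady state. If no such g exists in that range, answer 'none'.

Gen 0: 100101001
Gen 1 (rule 62): 111111111
Gen 2 (rule 218): 111111111
Gen 3 (rule 182): 011111110
Gen 4 (rule 26): 110000001
Gen 5 (rule 62): 101000011
Gen 6 (rule 218): 000100111
Gen 7 (rule 182): 001111010
Gen 8 (rule 26): 011000001
Gen 9 (rule 62): 110100011
Gen 10 (rule 218): 110010111
Gen 11 (rule 182): 001111010
Gen 12 (rule 26): 011000001
Gen 13 (rule 62): 110100011
Gen 14 (rule 218): 110010111
Gen 15 (rule 182): 001111010
Gen 16 (rule 26): 011000001
Gen 17 (rule 62): 110100011

Answer: 7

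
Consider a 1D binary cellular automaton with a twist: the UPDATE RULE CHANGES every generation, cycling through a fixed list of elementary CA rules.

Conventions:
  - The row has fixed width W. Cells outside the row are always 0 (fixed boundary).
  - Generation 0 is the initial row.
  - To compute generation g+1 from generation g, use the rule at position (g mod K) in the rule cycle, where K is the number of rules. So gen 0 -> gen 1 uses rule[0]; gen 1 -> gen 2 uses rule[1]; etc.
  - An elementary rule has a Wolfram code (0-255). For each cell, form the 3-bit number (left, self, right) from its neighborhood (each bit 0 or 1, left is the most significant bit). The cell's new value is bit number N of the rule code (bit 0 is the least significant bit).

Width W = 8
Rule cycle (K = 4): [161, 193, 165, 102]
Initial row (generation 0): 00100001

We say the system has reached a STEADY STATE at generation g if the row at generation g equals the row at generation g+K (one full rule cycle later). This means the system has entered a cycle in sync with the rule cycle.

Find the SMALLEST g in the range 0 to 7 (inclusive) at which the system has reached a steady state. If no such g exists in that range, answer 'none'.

Answer: none

Derivation:
Gen 0: 00100001
Gen 1 (rule 161): 10001100
Gen 2 (rule 193): 00100101
Gen 3 (rule 165): 10100111
Gen 4 (rule 102): 11101001
Gen 5 (rule 161): 01010000
Gen 6 (rule 193): 00000111
Gen 7 (rule 165): 11110010
Gen 8 (rule 102): 00010110
Gen 9 (rule 161): 11001000
Gen 10 (rule 193): 01000011
Gen 11 (rule 165): 01011000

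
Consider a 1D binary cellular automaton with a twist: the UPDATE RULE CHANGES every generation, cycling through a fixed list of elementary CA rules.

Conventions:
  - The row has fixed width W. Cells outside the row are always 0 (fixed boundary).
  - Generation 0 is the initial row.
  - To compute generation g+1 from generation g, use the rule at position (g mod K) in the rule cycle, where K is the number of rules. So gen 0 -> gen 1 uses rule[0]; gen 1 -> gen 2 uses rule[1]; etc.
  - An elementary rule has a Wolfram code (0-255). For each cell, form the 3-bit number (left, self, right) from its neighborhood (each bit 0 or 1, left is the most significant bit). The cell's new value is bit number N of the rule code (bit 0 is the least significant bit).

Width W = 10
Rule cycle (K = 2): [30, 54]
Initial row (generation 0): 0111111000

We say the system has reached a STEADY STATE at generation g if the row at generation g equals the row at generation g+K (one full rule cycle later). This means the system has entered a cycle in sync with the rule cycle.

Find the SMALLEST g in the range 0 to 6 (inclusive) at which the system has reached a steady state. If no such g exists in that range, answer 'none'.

Gen 0: 0111111000
Gen 1 (rule 30): 1100000100
Gen 2 (rule 54): 0010001110
Gen 3 (rule 30): 0111011001
Gen 4 (rule 54): 1000100111
Gen 5 (rule 30): 1101111100
Gen 6 (rule 54): 0010000010
Gen 7 (rule 30): 0111000111
Gen 8 (rule 54): 1000101000

Answer: none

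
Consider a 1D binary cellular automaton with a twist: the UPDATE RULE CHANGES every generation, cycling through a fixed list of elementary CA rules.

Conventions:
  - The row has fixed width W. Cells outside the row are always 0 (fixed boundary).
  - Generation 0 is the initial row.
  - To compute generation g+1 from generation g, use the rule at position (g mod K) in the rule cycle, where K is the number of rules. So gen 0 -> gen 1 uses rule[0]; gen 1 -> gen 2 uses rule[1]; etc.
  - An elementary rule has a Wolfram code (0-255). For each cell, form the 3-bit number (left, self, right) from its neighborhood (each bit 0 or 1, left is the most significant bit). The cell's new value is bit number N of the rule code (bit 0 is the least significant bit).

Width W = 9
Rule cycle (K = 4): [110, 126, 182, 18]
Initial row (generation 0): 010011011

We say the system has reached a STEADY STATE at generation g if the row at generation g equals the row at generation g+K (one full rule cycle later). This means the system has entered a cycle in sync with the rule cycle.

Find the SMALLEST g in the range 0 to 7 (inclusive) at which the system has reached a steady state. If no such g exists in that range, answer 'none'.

Gen 0: 010011011
Gen 1 (rule 110): 110111111
Gen 2 (rule 126): 111100001
Gen 3 (rule 182): 011010011
Gen 4 (rule 18): 100001100
Gen 5 (rule 110): 100011100
Gen 6 (rule 126): 110110110
Gen 7 (rule 182): 001001001
Gen 8 (rule 18): 010110110
Gen 9 (rule 110): 111111110
Gen 10 (rule 126): 100000011
Gen 11 (rule 182): 110000100

Answer: none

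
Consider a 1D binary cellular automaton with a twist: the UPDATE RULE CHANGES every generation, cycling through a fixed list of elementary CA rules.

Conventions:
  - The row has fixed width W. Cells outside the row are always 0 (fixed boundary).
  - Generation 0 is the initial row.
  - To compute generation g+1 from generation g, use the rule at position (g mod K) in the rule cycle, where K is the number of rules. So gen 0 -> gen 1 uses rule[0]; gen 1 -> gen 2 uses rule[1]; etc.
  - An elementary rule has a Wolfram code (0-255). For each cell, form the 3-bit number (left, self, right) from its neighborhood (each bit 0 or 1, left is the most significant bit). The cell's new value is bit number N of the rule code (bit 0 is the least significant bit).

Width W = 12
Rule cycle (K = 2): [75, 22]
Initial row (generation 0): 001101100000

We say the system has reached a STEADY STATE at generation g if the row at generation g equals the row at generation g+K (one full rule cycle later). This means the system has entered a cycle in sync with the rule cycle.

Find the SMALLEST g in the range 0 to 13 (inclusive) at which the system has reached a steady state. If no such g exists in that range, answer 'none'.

Answer: 2

Derivation:
Gen 0: 001101100000
Gen 1 (rule 75): 111101101111
Gen 2 (rule 22): 000000000000
Gen 3 (rule 75): 111111111111
Gen 4 (rule 22): 000000000000
Gen 5 (rule 75): 111111111111
Gen 6 (rule 22): 000000000000
Gen 7 (rule 75): 111111111111
Gen 8 (rule 22): 000000000000
Gen 9 (rule 75): 111111111111
Gen 10 (rule 22): 000000000000
Gen 11 (rule 75): 111111111111
Gen 12 (rule 22): 000000000000
Gen 13 (rule 75): 111111111111
Gen 14 (rule 22): 000000000000
Gen 15 (rule 75): 111111111111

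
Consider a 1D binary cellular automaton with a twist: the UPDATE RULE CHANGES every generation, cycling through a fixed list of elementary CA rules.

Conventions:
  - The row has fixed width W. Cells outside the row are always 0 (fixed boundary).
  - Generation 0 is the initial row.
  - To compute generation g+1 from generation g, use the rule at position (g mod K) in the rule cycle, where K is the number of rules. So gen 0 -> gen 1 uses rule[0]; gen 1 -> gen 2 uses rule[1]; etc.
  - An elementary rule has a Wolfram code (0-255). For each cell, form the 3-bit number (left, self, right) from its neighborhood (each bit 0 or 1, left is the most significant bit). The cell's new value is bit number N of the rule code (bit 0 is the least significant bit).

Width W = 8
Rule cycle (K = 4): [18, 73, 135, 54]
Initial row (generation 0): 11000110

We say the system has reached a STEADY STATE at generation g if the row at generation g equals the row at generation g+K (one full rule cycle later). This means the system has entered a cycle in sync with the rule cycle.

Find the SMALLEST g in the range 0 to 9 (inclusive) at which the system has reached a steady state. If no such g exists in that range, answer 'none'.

Answer: none

Derivation:
Gen 0: 11000110
Gen 1 (rule 18): 00101001
Gen 2 (rule 73): 10000000
Gen 3 (rule 135): 10111111
Gen 4 (rule 54): 11000000
Gen 5 (rule 18): 00100000
Gen 6 (rule 73): 10001111
Gen 7 (rule 135): 10110110
Gen 8 (rule 54): 11001001
Gen 9 (rule 18): 00110110
Gen 10 (rule 73): 10110110
Gen 11 (rule 135): 10000000
Gen 12 (rule 54): 11000000
Gen 13 (rule 18): 00100000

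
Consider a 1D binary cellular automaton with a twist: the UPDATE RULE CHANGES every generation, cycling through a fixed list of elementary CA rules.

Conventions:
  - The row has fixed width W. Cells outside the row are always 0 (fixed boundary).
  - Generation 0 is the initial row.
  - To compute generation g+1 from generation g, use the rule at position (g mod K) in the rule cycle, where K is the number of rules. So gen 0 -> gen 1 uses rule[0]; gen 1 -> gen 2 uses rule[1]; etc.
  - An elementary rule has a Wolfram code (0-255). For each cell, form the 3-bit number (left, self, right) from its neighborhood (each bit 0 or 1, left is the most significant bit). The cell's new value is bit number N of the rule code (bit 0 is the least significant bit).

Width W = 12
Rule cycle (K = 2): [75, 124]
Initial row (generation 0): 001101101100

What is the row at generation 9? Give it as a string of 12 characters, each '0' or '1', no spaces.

Gen 0: 001101101100
Gen 1 (rule 75): 111101101101
Gen 2 (rule 124): 100111111111
Gen 3 (rule 75): 001100000001
Gen 4 (rule 124): 001110000001
Gen 5 (rule 75): 111010111110
Gen 6 (rule 124): 101111100011
Gen 7 (rule 75): 001000101111
Gen 8 (rule 124): 001100111001
Gen 9 (rule 75): 111101101010

Answer: 111101101010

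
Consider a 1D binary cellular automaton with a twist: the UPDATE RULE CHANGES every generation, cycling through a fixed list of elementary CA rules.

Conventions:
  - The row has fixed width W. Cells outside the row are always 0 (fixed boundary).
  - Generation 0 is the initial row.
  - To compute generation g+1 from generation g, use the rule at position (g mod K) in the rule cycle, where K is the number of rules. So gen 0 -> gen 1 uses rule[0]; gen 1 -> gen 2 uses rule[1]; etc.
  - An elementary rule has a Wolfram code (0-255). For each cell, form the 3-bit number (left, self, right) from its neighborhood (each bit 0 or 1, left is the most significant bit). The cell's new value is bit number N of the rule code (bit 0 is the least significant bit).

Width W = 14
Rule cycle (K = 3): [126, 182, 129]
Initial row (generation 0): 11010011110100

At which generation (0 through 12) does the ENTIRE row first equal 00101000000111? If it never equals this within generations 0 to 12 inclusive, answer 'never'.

Gen 0: 11010011110100
Gen 1 (rule 126): 11111110011110
Gen 2 (rule 182): 01111101101101
Gen 3 (rule 129): 00111000000000
Gen 4 (rule 126): 01101100000000
Gen 5 (rule 182): 10010010000000
Gen 6 (rule 129): 00000000111111
Gen 7 (rule 126): 00000001100001
Gen 8 (rule 182): 00000010010011
Gen 9 (rule 129): 11111000000000
Gen 10 (rule 126): 10001100000000
Gen 11 (rule 182): 11010010000000
Gen 12 (rule 129): 00000000111111

Answer: never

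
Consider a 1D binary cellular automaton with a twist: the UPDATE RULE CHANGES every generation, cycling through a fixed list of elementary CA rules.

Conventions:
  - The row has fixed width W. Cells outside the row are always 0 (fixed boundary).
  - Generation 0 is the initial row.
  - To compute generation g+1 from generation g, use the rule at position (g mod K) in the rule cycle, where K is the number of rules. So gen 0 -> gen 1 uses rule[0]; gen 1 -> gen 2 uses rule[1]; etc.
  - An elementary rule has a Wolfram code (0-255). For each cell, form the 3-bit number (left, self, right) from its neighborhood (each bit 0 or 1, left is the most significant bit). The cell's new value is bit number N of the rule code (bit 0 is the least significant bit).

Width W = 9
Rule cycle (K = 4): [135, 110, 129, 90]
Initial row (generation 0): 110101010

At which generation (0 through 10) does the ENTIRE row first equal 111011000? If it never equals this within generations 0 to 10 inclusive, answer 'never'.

Gen 0: 110101010
Gen 1 (rule 135): 000101010
Gen 2 (rule 110): 001111110
Gen 3 (rule 129): 100111100
Gen 4 (rule 90): 011100110
Gen 5 (rule 135): 101001000
Gen 6 (rule 110): 111011000
Gen 7 (rule 129): 010000011
Gen 8 (rule 90): 101000111
Gen 9 (rule 135): 101011010
Gen 10 (rule 110): 111111110

Answer: 6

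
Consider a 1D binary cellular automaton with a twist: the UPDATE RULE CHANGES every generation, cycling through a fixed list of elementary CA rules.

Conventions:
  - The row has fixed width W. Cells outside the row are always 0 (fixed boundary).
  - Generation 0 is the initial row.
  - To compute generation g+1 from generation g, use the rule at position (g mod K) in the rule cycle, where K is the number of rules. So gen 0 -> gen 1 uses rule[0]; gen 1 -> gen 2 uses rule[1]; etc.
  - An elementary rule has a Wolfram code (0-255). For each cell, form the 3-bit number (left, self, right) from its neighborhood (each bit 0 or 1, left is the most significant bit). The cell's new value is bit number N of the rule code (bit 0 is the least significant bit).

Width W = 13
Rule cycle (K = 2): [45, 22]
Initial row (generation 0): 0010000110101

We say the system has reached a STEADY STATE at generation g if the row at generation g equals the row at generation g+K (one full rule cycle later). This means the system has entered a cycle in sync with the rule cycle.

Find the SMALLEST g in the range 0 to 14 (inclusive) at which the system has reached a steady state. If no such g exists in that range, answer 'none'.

Answer: 4

Derivation:
Gen 0: 0010000110101
Gen 1 (rule 45): 1010110101111
Gen 2 (rule 22): 1010000100000
Gen 3 (rule 45): 1110110101111
Gen 4 (rule 22): 0000000100000
Gen 5 (rule 45): 1111110101111
Gen 6 (rule 22): 0000000100000
Gen 7 (rule 45): 1111110101111
Gen 8 (rule 22): 0000000100000
Gen 9 (rule 45): 1111110101111
Gen 10 (rule 22): 0000000100000
Gen 11 (rule 45): 1111110101111
Gen 12 (rule 22): 0000000100000
Gen 13 (rule 45): 1111110101111
Gen 14 (rule 22): 0000000100000
Gen 15 (rule 45): 1111110101111
Gen 16 (rule 22): 0000000100000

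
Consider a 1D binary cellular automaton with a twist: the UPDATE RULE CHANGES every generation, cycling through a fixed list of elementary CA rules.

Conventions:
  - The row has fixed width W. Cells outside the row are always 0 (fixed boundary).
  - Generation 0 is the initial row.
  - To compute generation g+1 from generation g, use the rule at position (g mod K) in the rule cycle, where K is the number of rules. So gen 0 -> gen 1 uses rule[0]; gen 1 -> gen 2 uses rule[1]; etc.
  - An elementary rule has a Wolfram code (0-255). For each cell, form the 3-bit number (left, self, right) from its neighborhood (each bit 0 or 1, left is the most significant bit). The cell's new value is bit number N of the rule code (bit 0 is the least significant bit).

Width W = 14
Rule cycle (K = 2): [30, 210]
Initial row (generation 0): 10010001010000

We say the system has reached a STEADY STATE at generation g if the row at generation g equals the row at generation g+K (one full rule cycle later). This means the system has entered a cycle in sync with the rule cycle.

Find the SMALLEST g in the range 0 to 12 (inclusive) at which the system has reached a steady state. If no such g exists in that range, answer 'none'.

Gen 0: 10010001010000
Gen 1 (rule 30): 11111011011000
Gen 2 (rule 210): 01111001001100
Gen 3 (rule 30): 11000111111010
Gen 4 (rule 210): 01101011111001
Gen 5 (rule 30): 11001010000111
Gen 6 (rule 210): 01110001001011
Gen 7 (rule 30): 11001011111010
Gen 8 (rule 210): 01110001111001
Gen 9 (rule 30): 11001011000111
Gen 10 (rule 210): 01110001101011
Gen 11 (rule 30): 11001011001010
Gen 12 (rule 210): 01110001110001
Gen 13 (rule 30): 11001011001011
Gen 14 (rule 210): 01110001110001

Answer: 12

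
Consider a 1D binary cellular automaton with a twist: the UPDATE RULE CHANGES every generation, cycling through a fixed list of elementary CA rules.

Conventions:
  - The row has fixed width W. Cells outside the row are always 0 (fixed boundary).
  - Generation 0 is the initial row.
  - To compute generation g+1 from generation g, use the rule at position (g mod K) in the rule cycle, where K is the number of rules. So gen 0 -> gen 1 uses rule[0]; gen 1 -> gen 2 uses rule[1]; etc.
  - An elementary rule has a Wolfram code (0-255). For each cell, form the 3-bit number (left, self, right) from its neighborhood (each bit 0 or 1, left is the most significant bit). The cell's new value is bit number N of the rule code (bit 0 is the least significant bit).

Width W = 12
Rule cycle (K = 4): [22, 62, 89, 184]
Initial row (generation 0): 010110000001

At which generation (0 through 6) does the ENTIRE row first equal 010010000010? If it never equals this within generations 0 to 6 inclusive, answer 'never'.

Answer: never

Derivation:
Gen 0: 010110000001
Gen 1 (rule 22): 110001000011
Gen 2 (rule 62): 101011100110
Gen 3 (rule 89): 000010110111
Gen 4 (rule 184): 000001101110
Gen 5 (rule 22): 000010000001
Gen 6 (rule 62): 000111000011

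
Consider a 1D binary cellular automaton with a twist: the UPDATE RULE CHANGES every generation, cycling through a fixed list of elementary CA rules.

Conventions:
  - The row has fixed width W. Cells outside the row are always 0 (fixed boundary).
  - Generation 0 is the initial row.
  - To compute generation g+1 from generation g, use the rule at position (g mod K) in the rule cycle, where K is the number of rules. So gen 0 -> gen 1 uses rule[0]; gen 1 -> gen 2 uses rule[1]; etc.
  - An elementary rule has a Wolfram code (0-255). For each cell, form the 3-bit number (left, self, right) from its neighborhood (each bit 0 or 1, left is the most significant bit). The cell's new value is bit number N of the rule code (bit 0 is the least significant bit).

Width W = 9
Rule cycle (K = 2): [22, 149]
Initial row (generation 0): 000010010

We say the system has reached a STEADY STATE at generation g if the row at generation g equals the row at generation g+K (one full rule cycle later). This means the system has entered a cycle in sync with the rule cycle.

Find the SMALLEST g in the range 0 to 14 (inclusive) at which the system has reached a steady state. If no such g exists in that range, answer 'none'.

Answer: 10

Derivation:
Gen 0: 000010010
Gen 1 (rule 22): 000111111
Gen 2 (rule 149): 110011110
Gen 3 (rule 22): 001100001
Gen 4 (rule 149): 100011101
Gen 5 (rule 22): 110100001
Gen 6 (rule 149): 000111101
Gen 7 (rule 22): 001000001
Gen 8 (rule 149): 101111101
Gen 9 (rule 22): 100000001
Gen 10 (rule 149): 111111101
Gen 11 (rule 22): 000000001
Gen 12 (rule 149): 111111101
Gen 13 (rule 22): 000000001
Gen 14 (rule 149): 111111101
Gen 15 (rule 22): 000000001
Gen 16 (rule 149): 111111101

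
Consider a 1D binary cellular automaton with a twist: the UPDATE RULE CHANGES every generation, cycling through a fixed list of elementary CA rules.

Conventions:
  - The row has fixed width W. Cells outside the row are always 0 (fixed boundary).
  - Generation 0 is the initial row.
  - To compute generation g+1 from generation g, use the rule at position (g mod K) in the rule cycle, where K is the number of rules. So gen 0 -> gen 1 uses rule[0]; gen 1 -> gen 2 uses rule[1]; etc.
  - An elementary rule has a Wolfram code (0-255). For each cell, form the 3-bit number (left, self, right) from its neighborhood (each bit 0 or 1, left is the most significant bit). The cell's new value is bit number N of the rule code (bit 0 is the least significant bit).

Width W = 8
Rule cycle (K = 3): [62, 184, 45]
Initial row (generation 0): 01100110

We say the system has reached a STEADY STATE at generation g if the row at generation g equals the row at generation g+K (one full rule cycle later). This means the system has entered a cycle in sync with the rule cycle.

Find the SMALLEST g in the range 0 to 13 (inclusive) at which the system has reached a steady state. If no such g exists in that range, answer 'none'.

Answer: none

Derivation:
Gen 0: 01100110
Gen 1 (rule 62): 11011101
Gen 2 (rule 184): 10111010
Gen 3 (rule 45): 11100110
Gen 4 (rule 62): 10011101
Gen 5 (rule 184): 01011010
Gen 6 (rule 45): 01110110
Gen 7 (rule 62): 11001101
Gen 8 (rule 184): 10101010
Gen 9 (rule 45): 11111110
Gen 10 (rule 62): 10000001
Gen 11 (rule 184): 01000000
Gen 12 (rule 45): 01011111
Gen 13 (rule 62): 11110000
Gen 14 (rule 184): 11101000
Gen 15 (rule 45): 10011011
Gen 16 (rule 62): 11110110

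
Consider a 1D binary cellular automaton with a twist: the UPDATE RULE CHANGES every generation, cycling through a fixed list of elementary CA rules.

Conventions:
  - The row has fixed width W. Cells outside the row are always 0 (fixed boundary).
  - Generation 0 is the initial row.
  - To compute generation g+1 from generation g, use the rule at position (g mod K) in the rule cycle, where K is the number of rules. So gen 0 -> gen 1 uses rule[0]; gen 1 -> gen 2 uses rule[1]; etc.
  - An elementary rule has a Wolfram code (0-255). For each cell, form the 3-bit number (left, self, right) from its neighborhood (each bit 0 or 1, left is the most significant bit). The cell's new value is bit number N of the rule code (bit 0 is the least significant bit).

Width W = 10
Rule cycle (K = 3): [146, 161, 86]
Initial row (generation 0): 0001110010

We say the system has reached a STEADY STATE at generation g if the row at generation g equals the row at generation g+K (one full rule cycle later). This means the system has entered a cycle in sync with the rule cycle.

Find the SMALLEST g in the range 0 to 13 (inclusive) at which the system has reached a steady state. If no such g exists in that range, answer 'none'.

Answer: none

Derivation:
Gen 0: 0001110010
Gen 1 (rule 146): 0010101101
Gen 2 (rule 161): 1001010010
Gen 3 (rule 86): 1111011111
Gen 4 (rule 146): 0110001110
Gen 5 (rule 161): 0000100100
Gen 6 (rule 86): 0001111110
Gen 7 (rule 146): 0010111101
Gen 8 (rule 161): 1001011010
Gen 9 (rule 86): 1111001011
Gen 10 (rule 146): 0110110000
Gen 11 (rule 161): 0001000111
Gen 12 (rule 86): 0011101001
Gen 13 (rule 146): 0101000110
Gen 14 (rule 161): 0010010000
Gen 15 (rule 86): 0111111000
Gen 16 (rule 146): 1011110100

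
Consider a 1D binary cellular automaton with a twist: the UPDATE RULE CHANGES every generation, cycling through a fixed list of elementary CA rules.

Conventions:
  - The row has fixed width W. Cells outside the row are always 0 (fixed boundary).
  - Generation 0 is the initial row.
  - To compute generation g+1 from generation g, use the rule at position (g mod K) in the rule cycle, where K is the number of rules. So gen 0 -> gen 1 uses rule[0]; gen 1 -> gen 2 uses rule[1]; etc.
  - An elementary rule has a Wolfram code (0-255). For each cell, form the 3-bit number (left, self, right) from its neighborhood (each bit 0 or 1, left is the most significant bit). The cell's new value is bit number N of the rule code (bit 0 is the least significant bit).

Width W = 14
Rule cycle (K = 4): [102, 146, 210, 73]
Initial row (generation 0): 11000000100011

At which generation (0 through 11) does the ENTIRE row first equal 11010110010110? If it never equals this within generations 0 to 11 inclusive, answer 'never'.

Gen 0: 11000000100011
Gen 1 (rule 102): 01000001100101
Gen 2 (rule 146): 10100010011000
Gen 3 (rule 210): 00010101101100
Gen 4 (rule 73): 11000001101101
Gen 5 (rule 102): 01000010110111
Gen 6 (rule 146): 10100100000010
Gen 7 (rule 210): 00011010000101
Gen 8 (rule 73): 11011000110000
Gen 9 (rule 102): 01101001010000
Gen 10 (rule 146): 10000110001000
Gen 11 (rule 210): 01001011010100

Answer: never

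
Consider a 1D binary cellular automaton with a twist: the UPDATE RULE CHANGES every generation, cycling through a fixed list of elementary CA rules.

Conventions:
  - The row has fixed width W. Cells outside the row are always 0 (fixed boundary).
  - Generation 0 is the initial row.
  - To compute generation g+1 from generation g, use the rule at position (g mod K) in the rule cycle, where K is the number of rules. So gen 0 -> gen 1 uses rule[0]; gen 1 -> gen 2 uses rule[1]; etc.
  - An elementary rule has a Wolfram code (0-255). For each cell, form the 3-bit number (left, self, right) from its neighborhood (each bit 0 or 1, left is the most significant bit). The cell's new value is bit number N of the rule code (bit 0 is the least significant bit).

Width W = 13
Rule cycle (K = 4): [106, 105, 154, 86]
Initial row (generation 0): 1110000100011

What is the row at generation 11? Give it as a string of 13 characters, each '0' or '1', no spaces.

Answer: 1100011001000

Derivation:
Gen 0: 1110000100011
Gen 1 (rule 106): 1010001000111
Gen 2 (rule 105): 0100100010101
Gen 3 (rule 154): 1011010100000
Gen 4 (rule 86): 1001010110000
Gen 5 (rule 106): 0010101110000
Gen 6 (rule 105): 1001011010111
Gen 7 (rule 154): 0110010000110
Gen 8 (rule 86): 1011111001011
Gen 9 (rule 106): 0110001010111
Gen 10 (rule 105): 0110100101101
Gen 11 (rule 154): 1100011001000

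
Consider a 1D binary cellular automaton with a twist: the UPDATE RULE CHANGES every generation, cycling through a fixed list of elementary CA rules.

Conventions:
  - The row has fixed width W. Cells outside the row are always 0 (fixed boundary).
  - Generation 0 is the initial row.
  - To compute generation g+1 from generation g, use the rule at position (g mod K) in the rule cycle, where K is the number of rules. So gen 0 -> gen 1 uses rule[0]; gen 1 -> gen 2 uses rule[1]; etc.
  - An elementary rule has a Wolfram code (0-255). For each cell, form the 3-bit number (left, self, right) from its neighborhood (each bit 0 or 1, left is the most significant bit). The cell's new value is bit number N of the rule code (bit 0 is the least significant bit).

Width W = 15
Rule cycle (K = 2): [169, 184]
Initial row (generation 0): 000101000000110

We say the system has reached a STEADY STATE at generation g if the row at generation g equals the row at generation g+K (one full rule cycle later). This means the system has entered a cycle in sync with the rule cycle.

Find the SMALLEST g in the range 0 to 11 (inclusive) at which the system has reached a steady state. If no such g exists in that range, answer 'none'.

Gen 0: 000101000000110
Gen 1 (rule 169): 110010011110100
Gen 2 (rule 184): 101001011101010
Gen 3 (rule 169): 010000111010100
Gen 4 (rule 184): 001000110101010
Gen 5 (rule 169): 100010101010100
Gen 6 (rule 184): 010001010101010
Gen 7 (rule 169): 000100101010100
Gen 8 (rule 184): 000010010101010
Gen 9 (rule 169): 111000001010100
Gen 10 (rule 184): 110100000101010
Gen 11 (rule 169): 101001110010100
Gen 12 (rule 184): 010101101001010
Gen 13 (rule 169): 001011010000100

Answer: none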